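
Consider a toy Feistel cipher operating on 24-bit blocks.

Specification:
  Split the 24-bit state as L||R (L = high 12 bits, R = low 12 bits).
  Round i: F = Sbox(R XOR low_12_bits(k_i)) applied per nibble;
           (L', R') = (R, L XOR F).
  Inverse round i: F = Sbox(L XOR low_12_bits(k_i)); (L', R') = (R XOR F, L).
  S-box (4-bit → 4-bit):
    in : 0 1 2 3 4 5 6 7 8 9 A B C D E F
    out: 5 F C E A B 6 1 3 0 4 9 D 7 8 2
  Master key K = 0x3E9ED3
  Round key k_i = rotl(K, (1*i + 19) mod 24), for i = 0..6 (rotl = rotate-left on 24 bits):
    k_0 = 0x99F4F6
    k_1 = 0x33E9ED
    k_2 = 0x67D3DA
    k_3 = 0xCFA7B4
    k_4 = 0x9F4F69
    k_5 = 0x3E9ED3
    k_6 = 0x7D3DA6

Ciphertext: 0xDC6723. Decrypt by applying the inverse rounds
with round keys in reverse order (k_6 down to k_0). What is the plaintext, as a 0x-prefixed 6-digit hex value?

0x449A27

s_0 = ciphertext = 0xDC6723
s_1 = InvRound(s_0, k_6) = 0x246DC6
s_2 = InvRound(s_1, k_5) = 0x0CD246
s_3 = InvRound(s_2, k_4) = 0x00C0CD
s_4 = InvRound(s_3, k_3) = 0x15E00C
s_5 = InvRound(s_4, k_2) = 0xC3615E
s_6 = InvRound(s_5, k_1) = 0xA27C36
s_7 = InvRound(s_6, k_0) = 0x449A27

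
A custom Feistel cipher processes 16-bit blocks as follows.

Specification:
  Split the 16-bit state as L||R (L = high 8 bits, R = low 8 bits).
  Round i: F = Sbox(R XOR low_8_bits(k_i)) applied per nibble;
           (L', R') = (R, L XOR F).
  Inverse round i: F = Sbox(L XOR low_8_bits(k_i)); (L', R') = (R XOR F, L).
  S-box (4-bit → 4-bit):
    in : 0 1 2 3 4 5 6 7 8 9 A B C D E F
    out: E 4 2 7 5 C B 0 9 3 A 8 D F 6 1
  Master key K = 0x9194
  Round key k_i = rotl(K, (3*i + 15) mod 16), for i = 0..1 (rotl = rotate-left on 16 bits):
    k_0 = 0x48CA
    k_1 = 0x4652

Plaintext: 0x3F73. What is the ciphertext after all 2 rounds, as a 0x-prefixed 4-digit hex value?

s_0 = plaintext = 0x3F73
s_1 = Round(s_0, k_0) = 0x73BC
s_2 = Round(s_1, k_1) = 0xBC15

0xBC15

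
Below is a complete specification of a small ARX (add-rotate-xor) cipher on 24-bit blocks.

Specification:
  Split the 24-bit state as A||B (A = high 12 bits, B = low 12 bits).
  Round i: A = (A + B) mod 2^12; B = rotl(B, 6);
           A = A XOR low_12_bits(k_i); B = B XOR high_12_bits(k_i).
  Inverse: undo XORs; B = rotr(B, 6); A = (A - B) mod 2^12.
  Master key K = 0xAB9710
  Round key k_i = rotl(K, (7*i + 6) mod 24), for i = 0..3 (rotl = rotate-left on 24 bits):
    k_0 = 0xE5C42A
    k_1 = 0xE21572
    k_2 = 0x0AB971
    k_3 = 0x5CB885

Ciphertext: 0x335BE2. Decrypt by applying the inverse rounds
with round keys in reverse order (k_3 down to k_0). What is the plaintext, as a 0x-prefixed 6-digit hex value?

0x9B8DF3

s_0 = ciphertext = 0x335BE2
s_1 = InvRound(s_0, k_3) = 0x138A78
s_2 = InvRound(s_1, k_2) = 0x35E4EB
s_3 = InvRound(s_2, k_1) = 0x3812AB
s_4 = InvRound(s_3, k_0) = 0x9B8DF3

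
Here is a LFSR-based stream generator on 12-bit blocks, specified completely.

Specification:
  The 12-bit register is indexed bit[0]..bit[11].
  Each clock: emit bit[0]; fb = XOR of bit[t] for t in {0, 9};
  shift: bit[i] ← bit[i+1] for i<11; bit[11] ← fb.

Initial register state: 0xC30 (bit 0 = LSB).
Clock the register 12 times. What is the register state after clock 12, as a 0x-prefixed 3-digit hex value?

reg_0 = 0xC30
clock 1: out=0, reg = 0x618
clock 2: out=0, reg = 0xB0C
clock 3: out=0, reg = 0xD86
clock 4: out=0, reg = 0x6C3
clock 5: out=1, reg = 0x361
clock 6: out=1, reg = 0x1B0
clock 7: out=0, reg = 0x0D8
clock 8: out=0, reg = 0x06C
clock 9: out=0, reg = 0x036
clock 10: out=0, reg = 0x01B
clock 11: out=1, reg = 0x80D
clock 12: out=1, reg = 0xC06

0xC06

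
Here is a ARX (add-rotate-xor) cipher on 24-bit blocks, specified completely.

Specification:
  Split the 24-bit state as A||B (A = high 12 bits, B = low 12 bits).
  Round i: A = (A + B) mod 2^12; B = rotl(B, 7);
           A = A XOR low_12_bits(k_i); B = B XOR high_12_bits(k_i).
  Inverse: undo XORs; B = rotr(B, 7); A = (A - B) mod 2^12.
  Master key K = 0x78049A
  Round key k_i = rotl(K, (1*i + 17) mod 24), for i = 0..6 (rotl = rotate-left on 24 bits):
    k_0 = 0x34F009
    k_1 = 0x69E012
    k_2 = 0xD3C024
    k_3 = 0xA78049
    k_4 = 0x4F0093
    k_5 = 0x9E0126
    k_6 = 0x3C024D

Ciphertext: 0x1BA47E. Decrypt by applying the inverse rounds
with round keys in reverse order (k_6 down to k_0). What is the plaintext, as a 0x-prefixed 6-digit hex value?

0x68F318

s_0 = ciphertext = 0x1BA47E
s_1 = InvRound(s_0, k_6) = 0xC287CF
s_2 = InvRound(s_1, k_5) = 0x7125FC
s_3 = InvRound(s_2, k_4) = 0x5FF182
s_4 = InvRound(s_3, k_3) = 0x65FF57
s_5 = InvRound(s_4, k_2) = 0x917D64
s_6 = InvRound(s_5, k_1) = 0x9AEF57
s_7 = InvRound(s_6, k_0) = 0x68F318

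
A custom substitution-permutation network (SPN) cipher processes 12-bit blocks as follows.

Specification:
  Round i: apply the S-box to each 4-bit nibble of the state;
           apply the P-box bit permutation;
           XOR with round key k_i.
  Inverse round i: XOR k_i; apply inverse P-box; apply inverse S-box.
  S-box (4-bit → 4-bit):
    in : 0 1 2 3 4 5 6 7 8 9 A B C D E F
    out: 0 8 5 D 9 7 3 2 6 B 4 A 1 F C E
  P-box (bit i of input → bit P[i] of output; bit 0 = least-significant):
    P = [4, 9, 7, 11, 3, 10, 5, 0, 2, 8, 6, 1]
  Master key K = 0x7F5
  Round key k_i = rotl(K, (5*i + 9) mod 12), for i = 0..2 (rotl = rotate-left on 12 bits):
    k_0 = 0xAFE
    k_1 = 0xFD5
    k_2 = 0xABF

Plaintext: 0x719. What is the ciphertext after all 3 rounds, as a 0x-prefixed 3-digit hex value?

0xDEB

s_0 = plaintext = 0x719
s_1 = Round(s_0, k_0) = 0x1EF
s_2 = Round(s_1, k_1) = 0x576
s_3 = Round(s_2, k_2) = 0xDEB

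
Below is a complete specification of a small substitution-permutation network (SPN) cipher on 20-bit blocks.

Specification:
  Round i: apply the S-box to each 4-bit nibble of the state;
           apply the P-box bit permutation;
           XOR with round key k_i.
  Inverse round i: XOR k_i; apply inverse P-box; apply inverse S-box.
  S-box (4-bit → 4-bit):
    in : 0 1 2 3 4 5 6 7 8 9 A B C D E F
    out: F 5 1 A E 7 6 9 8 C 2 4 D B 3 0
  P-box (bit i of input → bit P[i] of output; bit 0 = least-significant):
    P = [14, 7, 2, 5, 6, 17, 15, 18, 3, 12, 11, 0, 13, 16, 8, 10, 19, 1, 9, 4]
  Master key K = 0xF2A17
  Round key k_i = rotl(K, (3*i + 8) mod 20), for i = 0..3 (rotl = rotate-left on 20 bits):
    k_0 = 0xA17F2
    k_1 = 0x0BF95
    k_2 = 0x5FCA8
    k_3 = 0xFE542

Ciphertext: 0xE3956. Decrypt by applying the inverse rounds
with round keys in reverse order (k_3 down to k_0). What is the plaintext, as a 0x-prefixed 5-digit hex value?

s_0 = ciphertext = 0xE3956
s_1 = InvRound(s_0, k_3) = 0x836B1
s_2 = InvRound(s_1, k_2) = 0xCAC92
s_3 = InvRound(s_2, k_1) = 0x5B38B
s_4 = InvRound(s_3, k_0) = 0x7D708

0x7D708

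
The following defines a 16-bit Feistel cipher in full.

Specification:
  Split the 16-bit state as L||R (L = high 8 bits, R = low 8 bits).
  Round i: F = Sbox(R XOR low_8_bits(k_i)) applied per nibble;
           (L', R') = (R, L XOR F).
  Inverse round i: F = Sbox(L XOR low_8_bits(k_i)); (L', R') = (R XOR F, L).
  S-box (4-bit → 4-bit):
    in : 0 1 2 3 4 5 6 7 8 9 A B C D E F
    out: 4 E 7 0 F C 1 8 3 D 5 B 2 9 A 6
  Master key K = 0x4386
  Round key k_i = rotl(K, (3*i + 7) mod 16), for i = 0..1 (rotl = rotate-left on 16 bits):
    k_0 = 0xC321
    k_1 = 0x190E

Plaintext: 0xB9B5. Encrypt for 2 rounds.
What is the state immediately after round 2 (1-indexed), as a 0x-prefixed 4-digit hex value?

s_0 = plaintext = 0xB9B5
s_1 = Round(s_0, k_0) = 0xB566
s_2 = Round(s_1, k_1) = 0x66A6

0x66A6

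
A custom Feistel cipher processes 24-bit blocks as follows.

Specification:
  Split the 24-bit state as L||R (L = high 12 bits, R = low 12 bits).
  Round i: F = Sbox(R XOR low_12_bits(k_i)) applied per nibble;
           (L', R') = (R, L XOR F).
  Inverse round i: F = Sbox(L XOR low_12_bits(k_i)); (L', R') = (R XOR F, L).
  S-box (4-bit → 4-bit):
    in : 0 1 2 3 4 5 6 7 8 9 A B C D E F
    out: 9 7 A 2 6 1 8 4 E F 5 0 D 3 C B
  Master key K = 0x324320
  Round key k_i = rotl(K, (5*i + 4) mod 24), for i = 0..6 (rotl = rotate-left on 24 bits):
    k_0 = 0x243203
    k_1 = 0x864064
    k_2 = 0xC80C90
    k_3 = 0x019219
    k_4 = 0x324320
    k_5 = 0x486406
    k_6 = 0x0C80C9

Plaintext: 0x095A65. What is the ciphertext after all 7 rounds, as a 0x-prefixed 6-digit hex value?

0xC7E3EF

s_0 = plaintext = 0x095A65
s_1 = Round(s_0, k_0) = 0xA65E1D
s_2 = Round(s_1, k_1) = 0xE1D62A
s_3 = Round(s_2, k_2) = 0x62AB18
s_4 = Round(s_3, k_3) = 0xB189BD
s_5 = Round(s_4, k_4) = 0x9BDEEB
s_6 = Round(s_5, k_5) = 0xEEBC7E
s_7 = Round(s_6, k_6) = 0xC7E3EF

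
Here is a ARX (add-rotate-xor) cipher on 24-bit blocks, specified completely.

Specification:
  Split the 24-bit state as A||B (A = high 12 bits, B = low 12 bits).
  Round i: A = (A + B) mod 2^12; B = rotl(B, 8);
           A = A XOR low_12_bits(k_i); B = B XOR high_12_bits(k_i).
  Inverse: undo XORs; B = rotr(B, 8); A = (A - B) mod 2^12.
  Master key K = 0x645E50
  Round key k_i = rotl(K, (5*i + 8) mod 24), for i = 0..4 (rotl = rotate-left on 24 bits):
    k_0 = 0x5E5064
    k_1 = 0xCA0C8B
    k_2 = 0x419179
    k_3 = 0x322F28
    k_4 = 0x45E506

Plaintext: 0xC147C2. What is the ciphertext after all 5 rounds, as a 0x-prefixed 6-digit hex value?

0x804221

s_0 = plaintext = 0xC147C2
s_1 = Round(s_0, k_0) = 0x3B2799
s_2 = Round(s_1, k_1) = 0x7C05D9
s_3 = Round(s_2, k_2) = 0xCE0D44
s_4 = Round(s_3, k_3) = 0x50C7F6
s_5 = Round(s_4, k_4) = 0x804221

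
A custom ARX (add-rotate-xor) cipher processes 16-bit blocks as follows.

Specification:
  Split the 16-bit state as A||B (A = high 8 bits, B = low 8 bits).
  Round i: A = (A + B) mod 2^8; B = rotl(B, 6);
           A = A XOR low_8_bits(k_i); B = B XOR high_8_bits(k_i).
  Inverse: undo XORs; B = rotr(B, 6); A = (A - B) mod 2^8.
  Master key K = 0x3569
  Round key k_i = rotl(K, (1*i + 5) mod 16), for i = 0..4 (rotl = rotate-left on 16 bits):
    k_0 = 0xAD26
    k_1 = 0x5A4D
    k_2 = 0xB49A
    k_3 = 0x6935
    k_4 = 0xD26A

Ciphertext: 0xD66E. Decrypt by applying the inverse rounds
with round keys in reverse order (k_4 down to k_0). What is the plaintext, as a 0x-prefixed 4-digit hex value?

0x6AA5

s_0 = ciphertext = 0xD66E
s_1 = InvRound(s_0, k_4) = 0xCAF2
s_2 = InvRound(s_1, k_3) = 0x916E
s_3 = InvRound(s_2, k_2) = 0xA06B
s_4 = InvRound(s_3, k_1) = 0x29C4
s_5 = InvRound(s_4, k_0) = 0x6AA5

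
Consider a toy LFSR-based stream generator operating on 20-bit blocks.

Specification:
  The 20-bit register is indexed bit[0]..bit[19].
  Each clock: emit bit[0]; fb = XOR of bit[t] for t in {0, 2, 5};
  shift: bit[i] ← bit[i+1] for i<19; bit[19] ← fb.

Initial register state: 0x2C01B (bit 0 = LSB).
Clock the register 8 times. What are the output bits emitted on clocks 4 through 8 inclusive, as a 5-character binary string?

11000

reg_0 = 0x2C01B
clock 1: out=1, reg = 0x9600D
clock 2: out=1, reg = 0x4B006
clock 3: out=0, reg = 0xA5803
clock 4: out=1, reg = 0xD2C01
clock 5: out=1, reg = 0xE9600
clock 6: out=0, reg = 0x74B00
clock 7: out=0, reg = 0x3A580
clock 8: out=0, reg = 0x1D2C0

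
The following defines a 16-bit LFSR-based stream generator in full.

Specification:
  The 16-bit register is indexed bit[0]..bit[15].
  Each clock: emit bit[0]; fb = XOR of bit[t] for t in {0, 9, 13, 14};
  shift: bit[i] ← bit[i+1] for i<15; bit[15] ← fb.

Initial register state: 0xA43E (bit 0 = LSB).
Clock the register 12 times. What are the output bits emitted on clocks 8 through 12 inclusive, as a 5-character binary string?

reg_0 = 0xA43E
clock 1: out=0, reg = 0xD21F
clock 2: out=1, reg = 0xE90F
clock 3: out=1, reg = 0xF487
clock 4: out=1, reg = 0xFA43
clock 5: out=1, reg = 0x7D21
clock 6: out=1, reg = 0xBE90
clock 7: out=0, reg = 0x5F48
clock 8: out=0, reg = 0x2FA4
clock 9: out=0, reg = 0x17D2
clock 10: out=0, reg = 0x8BE9
clock 11: out=1, reg = 0x45F4
clock 12: out=0, reg = 0xA2FA

00010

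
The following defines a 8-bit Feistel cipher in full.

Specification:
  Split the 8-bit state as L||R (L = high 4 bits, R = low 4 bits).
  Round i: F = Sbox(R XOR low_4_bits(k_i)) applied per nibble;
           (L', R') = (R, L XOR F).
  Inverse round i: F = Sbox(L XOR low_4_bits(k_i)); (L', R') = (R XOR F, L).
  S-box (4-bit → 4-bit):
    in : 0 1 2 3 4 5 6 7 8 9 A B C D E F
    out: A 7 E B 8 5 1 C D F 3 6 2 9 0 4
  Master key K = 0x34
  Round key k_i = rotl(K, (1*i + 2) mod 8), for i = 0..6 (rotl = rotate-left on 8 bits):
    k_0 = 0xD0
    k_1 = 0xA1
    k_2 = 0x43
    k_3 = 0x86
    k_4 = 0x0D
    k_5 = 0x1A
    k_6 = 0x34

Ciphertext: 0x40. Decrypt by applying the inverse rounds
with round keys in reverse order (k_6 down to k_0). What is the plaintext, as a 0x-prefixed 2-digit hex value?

s_0 = ciphertext = 0x40
s_1 = InvRound(s_0, k_6) = 0xA4
s_2 = InvRound(s_1, k_5) = 0xEA
s_3 = InvRound(s_2, k_4) = 0x1E
s_4 = InvRound(s_3, k_3) = 0x21
s_5 = InvRound(s_4, k_2) = 0x62
s_6 = InvRound(s_5, k_1) = 0xE6
s_7 = InvRound(s_6, k_0) = 0x6E

0x6E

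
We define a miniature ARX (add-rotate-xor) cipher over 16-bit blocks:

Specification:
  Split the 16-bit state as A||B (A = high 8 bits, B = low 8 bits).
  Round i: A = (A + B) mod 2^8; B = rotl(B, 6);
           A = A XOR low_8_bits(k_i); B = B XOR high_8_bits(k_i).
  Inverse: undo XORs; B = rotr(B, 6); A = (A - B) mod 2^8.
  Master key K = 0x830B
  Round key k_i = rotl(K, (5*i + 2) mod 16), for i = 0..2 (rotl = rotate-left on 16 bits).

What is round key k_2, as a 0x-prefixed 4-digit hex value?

0xB830

K = 0x830B
k_0 = rotl(K, (5*0+2) mod 16) = rotl(K, 2) = 0x0C2E
k_1 = rotl(K, (5*1+2) mod 16) = rotl(K, 7) = 0x85C1
k_2 = rotl(K, (5*2+2) mod 16) = rotl(K, 12) = 0xB830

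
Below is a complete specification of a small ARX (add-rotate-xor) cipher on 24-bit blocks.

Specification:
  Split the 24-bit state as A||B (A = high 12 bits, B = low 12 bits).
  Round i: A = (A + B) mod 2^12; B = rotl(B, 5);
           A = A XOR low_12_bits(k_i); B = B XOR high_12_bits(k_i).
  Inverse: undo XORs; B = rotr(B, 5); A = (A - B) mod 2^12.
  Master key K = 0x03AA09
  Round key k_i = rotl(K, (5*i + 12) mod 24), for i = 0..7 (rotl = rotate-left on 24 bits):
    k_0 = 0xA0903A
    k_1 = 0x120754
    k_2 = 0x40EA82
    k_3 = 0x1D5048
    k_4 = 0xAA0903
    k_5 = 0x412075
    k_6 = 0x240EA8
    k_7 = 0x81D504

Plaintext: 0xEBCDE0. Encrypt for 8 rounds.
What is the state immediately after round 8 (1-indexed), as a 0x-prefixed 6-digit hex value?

0x38BA14

s_0 = plaintext = 0xEBCDE0
s_1 = Round(s_0, k_0) = 0xCA6612
s_2 = Round(s_1, k_1) = 0x5EC36C
s_3 = Round(s_2, k_2) = 0x3DA988
s_4 = Round(s_3, k_3) = 0xD2A0C6
s_5 = Round(s_4, k_4) = 0x4F3261
s_6 = Round(s_5, k_5) = 0x721836
s_7 = Round(s_6, k_6) = 0x1FF490
s_8 = Round(s_7, k_7) = 0x38BA14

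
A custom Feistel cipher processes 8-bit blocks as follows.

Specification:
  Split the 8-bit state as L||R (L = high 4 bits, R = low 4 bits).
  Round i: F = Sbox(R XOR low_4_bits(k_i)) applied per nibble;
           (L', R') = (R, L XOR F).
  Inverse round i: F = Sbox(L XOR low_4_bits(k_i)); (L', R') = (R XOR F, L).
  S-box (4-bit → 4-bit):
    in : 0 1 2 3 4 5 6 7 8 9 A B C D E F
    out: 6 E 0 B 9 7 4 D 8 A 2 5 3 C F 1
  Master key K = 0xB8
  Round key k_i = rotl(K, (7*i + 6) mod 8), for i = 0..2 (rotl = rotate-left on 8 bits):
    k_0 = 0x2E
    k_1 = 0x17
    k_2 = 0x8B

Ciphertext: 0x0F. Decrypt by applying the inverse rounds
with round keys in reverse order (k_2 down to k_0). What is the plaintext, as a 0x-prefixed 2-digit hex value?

0xAC

s_0 = ciphertext = 0x0F
s_1 = InvRound(s_0, k_2) = 0xA0
s_2 = InvRound(s_1, k_1) = 0xCA
s_3 = InvRound(s_2, k_0) = 0xAC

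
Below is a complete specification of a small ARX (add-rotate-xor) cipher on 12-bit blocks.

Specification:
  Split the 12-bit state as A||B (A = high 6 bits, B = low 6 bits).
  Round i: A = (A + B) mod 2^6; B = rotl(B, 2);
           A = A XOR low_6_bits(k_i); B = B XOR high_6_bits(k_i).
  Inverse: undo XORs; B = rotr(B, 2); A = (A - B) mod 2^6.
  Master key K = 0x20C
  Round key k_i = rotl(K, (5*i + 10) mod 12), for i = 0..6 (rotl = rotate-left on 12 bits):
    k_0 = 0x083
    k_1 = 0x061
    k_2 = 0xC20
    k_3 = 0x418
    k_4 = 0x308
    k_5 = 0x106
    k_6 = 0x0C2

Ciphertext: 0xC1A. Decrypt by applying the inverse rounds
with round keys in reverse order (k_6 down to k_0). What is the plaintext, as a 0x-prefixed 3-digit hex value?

s_0 = ciphertext = 0xC1A
s_1 = InvRound(s_0, k_6) = 0x716
s_2 = InvRound(s_1, k_5) = 0xDA4
s_3 = InvRound(s_2, k_4) = 0xD0A
s_4 = InvRound(s_3, k_3) = 0x1A6
s_5 = InvRound(s_4, k_2) = 0x065
s_6 = InvRound(s_5, k_1) = 0x5C9
s_7 = InvRound(s_6, k_0) = 0x8B2

0x8B2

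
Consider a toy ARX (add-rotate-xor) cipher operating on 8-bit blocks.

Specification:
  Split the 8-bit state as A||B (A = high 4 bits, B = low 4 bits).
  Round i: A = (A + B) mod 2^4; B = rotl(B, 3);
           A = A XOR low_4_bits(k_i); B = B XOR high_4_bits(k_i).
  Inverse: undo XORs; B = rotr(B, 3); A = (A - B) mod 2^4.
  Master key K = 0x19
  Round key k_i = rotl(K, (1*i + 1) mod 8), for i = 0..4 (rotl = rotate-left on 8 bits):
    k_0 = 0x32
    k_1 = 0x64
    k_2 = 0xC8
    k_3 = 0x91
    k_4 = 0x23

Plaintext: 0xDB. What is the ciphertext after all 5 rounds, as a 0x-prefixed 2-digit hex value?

0x0F

s_0 = plaintext = 0xDB
s_1 = Round(s_0, k_0) = 0xAE
s_2 = Round(s_1, k_1) = 0xC1
s_3 = Round(s_2, k_2) = 0x54
s_4 = Round(s_3, k_3) = 0x8B
s_5 = Round(s_4, k_4) = 0x0F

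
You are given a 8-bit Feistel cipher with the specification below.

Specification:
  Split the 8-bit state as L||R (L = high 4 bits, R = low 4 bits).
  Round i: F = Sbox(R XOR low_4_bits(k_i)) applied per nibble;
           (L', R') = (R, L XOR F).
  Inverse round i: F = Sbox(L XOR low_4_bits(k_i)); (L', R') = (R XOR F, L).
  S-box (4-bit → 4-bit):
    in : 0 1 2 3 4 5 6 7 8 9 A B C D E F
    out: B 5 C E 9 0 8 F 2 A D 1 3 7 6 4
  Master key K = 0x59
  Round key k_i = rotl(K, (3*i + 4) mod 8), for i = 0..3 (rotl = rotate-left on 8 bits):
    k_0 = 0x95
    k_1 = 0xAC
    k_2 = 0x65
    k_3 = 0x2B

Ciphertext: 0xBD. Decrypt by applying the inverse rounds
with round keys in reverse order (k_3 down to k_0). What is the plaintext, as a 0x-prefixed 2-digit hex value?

0xFC

s_0 = ciphertext = 0xBD
s_1 = InvRound(s_0, k_3) = 0x6B
s_2 = InvRound(s_1, k_2) = 0x56
s_3 = InvRound(s_2, k_1) = 0xC5
s_4 = InvRound(s_3, k_0) = 0xFC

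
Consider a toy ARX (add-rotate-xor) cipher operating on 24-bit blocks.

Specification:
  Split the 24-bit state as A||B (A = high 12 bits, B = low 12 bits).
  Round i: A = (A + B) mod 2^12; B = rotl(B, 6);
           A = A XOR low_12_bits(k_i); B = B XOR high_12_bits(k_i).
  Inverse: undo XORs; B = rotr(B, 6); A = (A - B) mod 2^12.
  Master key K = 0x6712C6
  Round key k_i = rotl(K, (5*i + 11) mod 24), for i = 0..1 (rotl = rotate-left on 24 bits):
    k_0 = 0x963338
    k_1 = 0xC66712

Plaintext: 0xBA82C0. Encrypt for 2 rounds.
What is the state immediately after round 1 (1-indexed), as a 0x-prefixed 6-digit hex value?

s_0 = plaintext = 0xBA82C0
s_1 = Round(s_0, k_0) = 0xD50968
s_2 = Round(s_1, k_1) = 0x1AA643

0xD50968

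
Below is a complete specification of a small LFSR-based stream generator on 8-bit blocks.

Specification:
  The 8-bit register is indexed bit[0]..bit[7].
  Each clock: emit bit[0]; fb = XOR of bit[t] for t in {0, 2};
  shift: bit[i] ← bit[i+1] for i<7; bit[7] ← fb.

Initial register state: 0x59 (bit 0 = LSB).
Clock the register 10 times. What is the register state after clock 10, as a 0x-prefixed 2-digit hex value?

reg_0 = 0x59
clock 1: out=1, reg = 0xAC
clock 2: out=0, reg = 0xD6
clock 3: out=0, reg = 0xEB
clock 4: out=1, reg = 0xF5
clock 5: out=1, reg = 0x7A
clock 6: out=0, reg = 0x3D
clock 7: out=1, reg = 0x1E
clock 8: out=0, reg = 0x8F
clock 9: out=1, reg = 0x47
clock 10: out=1, reg = 0x23

0x23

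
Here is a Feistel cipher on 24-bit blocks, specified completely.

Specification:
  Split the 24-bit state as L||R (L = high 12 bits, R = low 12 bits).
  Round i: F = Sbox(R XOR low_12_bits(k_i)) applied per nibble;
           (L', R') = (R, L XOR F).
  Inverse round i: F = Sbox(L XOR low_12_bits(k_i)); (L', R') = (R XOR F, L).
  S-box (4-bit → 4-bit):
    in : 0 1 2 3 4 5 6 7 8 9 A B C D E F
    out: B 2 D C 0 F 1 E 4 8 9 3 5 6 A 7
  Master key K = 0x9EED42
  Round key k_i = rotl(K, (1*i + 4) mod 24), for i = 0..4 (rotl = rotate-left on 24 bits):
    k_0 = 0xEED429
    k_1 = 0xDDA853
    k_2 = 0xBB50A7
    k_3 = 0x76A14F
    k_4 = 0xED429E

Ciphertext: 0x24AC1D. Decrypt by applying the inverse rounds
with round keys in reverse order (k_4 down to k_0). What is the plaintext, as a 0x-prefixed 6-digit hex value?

s_0 = ciphertext = 0x24AC1D
s_1 = InvRound(s_0, k_4) = 0x77D24A
s_2 = InvRound(s_1, k_3) = 0x38777D
s_3 = InvRound(s_2, k_2) = 0xBA6387
s_4 = InvRound(s_3, k_1) = 0xFF8BA6
s_5 = InvRound(s_4, k_0) = 0x8C4FF8

0x8C4FF8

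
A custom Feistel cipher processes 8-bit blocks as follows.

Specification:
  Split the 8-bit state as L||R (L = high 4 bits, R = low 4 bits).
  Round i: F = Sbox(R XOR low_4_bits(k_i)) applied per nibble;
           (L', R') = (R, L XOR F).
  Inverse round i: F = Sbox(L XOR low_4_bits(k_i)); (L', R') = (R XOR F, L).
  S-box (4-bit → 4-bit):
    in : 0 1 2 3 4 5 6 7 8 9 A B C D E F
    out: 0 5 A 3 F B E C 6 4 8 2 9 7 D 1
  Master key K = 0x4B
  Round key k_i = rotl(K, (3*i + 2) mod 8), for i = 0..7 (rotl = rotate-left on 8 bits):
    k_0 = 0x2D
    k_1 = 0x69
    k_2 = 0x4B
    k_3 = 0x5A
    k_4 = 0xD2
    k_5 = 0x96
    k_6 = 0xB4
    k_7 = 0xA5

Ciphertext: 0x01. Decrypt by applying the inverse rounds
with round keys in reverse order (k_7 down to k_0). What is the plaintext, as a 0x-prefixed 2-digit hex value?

s_0 = ciphertext = 0x01
s_1 = InvRound(s_0, k_7) = 0xA0
s_2 = InvRound(s_1, k_6) = 0xDA
s_3 = InvRound(s_2, k_5) = 0x8D
s_4 = InvRound(s_3, k_4) = 0x58
s_5 = InvRound(s_4, k_3) = 0x95
s_6 = InvRound(s_5, k_2) = 0xF9
s_7 = InvRound(s_6, k_1) = 0x7F
s_8 = InvRound(s_7, k_0) = 0x77

0x77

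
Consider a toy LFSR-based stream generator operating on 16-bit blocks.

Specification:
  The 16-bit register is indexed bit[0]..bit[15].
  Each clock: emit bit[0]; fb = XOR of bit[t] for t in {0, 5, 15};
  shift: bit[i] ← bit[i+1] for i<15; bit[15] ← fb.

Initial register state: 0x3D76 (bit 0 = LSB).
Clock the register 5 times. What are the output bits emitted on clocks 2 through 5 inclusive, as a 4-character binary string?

reg_0 = 0x3D76
clock 1: out=0, reg = 0x9EBB
clock 2: out=1, reg = 0xCF5D
clock 3: out=1, reg = 0x67AE
clock 4: out=0, reg = 0xB3D7
clock 5: out=1, reg = 0x59EB

1101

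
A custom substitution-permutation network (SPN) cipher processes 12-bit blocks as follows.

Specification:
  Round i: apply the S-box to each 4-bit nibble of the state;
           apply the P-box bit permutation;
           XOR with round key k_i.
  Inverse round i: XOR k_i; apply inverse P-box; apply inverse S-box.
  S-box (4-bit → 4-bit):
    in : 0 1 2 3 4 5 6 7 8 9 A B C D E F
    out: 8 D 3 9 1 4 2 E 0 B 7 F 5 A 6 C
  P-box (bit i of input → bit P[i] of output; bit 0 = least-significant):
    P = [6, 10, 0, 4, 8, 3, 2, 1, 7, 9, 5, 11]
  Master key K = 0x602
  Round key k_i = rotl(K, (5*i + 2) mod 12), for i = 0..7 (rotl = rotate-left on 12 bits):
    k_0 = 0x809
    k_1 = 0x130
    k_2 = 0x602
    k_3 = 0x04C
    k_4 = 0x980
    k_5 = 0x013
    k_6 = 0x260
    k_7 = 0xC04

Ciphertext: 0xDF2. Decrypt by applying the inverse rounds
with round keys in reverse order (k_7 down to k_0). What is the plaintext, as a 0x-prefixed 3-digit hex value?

0xB1A

s_0 = ciphertext = 0xDF2
s_1 = InvRound(s_0, k_7) = 0xC13
s_2 = InvRound(s_1, k_6) = 0x70B
s_3 = InvRound(s_2, k_5) = 0x62D
s_4 = InvRound(s_3, k_4) = 0xBAE
s_5 = InvRound(s_4, k_3) = 0xB34
s_6 = InvRound(s_5, k_2) = 0xF1D
s_7 = InvRound(s_6, k_1) = 0x7EE
s_8 = InvRound(s_7, k_0) = 0xB1A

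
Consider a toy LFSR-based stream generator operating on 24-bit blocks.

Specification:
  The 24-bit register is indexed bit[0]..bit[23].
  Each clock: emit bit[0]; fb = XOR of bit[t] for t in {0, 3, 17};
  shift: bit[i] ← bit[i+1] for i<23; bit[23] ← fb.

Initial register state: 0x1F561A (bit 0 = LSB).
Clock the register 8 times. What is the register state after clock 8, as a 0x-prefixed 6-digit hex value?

0xD61F56

reg_0 = 0x1F561A
clock 1: out=0, reg = 0x0FAB0D
clock 2: out=1, reg = 0x87D586
clock 3: out=0, reg = 0xC3EAC3
clock 4: out=1, reg = 0x61F561
clock 5: out=1, reg = 0xB0FAB0
clock 6: out=0, reg = 0x587D58
clock 7: out=0, reg = 0xAC3EAC
clock 8: out=0, reg = 0xD61F56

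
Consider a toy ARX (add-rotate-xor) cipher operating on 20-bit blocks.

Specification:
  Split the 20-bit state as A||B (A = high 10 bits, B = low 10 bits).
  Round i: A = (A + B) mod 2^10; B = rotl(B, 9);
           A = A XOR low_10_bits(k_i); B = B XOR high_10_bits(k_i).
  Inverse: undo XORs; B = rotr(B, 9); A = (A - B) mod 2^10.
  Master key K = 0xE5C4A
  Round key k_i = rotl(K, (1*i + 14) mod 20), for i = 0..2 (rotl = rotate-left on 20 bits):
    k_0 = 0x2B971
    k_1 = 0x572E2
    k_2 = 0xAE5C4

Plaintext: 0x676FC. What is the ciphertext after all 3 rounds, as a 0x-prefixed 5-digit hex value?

s_0 = plaintext = 0x676FC
s_1 = Round(s_0, k_0) = 0x7A1D0
s_2 = Round(s_1, k_1) = 0x569B4
s_3 = Round(s_2, k_2) = 0xB2A63

0xB2A63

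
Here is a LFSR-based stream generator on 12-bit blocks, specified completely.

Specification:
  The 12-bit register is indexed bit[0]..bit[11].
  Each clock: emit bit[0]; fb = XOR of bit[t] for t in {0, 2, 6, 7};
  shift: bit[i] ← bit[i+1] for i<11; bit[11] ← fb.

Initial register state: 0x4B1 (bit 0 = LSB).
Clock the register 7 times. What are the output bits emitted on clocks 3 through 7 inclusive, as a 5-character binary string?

reg_0 = 0x4B1
clock 1: out=1, reg = 0x258
clock 2: out=0, reg = 0x92C
clock 3: out=0, reg = 0xC96
clock 4: out=0, reg = 0x64B
clock 5: out=1, reg = 0x325
clock 6: out=1, reg = 0x192
clock 7: out=0, reg = 0x8C9

00110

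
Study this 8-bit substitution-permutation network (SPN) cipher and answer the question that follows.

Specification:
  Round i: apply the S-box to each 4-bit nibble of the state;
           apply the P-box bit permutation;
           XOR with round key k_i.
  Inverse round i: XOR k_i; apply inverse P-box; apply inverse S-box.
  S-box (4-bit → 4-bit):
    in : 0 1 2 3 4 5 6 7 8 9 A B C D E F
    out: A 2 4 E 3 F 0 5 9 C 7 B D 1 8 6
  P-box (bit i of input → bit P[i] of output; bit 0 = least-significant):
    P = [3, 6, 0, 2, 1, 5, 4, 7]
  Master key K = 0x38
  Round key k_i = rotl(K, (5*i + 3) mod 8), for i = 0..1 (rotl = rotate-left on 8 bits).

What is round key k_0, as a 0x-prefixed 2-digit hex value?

0xC1

K = 0x38
k_0 = rotl(K, (5*0+3) mod 8) = rotl(K, 3) = 0xC1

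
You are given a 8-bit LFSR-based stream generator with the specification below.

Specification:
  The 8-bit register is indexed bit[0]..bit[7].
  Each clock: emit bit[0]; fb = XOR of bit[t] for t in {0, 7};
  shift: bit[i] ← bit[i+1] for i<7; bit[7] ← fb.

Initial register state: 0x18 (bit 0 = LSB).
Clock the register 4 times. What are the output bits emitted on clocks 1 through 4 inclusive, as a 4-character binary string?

reg_0 = 0x18
clock 1: out=0, reg = 0x0C
clock 2: out=0, reg = 0x06
clock 3: out=0, reg = 0x03
clock 4: out=1, reg = 0x81

0001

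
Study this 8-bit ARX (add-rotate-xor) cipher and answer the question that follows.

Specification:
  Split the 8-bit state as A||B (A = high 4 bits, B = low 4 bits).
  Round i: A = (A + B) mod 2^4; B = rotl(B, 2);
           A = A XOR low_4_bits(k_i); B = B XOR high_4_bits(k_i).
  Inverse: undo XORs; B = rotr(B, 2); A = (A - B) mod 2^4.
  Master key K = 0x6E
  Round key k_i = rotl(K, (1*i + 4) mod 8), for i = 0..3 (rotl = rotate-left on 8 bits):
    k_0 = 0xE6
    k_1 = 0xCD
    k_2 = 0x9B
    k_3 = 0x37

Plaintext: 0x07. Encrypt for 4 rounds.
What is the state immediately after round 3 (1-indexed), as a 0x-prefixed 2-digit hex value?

0x29

s_0 = plaintext = 0x07
s_1 = Round(s_0, k_0) = 0x13
s_2 = Round(s_1, k_1) = 0x90
s_3 = Round(s_2, k_2) = 0x29
s_4 = Round(s_3, k_3) = 0xC5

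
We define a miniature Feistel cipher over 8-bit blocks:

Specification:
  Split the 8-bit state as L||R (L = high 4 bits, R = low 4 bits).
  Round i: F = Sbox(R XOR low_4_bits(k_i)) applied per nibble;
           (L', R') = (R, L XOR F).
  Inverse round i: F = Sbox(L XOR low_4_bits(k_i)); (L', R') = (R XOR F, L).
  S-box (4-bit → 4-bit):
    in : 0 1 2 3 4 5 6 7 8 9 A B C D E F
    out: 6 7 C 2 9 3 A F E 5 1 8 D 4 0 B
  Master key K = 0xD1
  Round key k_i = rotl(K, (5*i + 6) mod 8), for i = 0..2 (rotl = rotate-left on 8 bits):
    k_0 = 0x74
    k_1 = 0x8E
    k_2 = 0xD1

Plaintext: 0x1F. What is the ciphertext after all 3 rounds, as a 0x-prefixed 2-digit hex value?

s_0 = plaintext = 0x1F
s_1 = Round(s_0, k_0) = 0xF9
s_2 = Round(s_1, k_1) = 0x90
s_3 = Round(s_2, k_2) = 0x0E

0x0E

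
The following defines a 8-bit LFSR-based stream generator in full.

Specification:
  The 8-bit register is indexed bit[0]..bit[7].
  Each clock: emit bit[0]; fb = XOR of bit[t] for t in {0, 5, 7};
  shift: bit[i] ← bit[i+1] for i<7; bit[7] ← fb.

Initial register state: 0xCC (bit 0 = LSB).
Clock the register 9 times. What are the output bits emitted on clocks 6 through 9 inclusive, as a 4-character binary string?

reg_0 = 0xCC
clock 1: out=0, reg = 0xE6
clock 2: out=0, reg = 0x73
clock 3: out=1, reg = 0x39
clock 4: out=1, reg = 0x1C
clock 5: out=0, reg = 0x0E
clock 6: out=0, reg = 0x07
clock 7: out=1, reg = 0x83
clock 8: out=1, reg = 0x41
clock 9: out=1, reg = 0xA0

0111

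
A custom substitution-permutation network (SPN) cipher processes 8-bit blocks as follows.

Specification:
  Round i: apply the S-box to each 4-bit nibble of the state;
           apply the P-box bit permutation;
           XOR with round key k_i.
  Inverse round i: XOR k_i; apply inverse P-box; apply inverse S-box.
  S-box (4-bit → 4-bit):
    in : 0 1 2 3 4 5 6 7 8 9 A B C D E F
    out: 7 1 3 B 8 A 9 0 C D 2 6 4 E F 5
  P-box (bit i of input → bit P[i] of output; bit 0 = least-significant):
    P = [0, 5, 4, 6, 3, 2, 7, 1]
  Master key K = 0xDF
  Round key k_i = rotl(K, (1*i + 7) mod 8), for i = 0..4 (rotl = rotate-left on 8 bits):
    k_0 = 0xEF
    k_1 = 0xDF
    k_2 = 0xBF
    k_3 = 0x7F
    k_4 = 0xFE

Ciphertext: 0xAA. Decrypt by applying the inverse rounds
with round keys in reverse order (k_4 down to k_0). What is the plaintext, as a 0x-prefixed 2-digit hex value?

s_0 = ciphertext = 0xAA
s_1 = InvRound(s_0, k_4) = 0xA8
s_2 = InvRound(s_1, k_3) = 0xD9
s_3 = InvRound(s_2, k_2) = 0x55
s_4 = InvRound(s_3, k_1) = 0x97
s_5 = InvRound(s_4, k_0) = 0x1D

0x1D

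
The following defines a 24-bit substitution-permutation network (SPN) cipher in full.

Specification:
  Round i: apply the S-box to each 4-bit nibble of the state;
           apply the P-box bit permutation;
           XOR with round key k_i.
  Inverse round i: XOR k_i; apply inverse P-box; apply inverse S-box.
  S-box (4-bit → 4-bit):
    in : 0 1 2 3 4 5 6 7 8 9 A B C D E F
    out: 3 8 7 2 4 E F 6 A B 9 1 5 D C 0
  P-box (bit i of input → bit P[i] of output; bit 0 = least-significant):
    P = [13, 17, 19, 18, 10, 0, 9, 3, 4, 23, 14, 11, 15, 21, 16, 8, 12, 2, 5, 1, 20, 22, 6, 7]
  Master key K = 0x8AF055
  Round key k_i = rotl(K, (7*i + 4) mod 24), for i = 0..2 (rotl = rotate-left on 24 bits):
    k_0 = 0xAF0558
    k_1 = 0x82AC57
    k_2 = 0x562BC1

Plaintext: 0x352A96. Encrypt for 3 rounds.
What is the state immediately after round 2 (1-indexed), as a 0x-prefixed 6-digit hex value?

0x18330A

s_0 = plaintext = 0x352A96
s_1 = Round(s_0, k_0) = 0xC0A967
s_2 = Round(s_1, k_1) = 0x18330A
s_3 = Round(s_2, k_2) = 0xF20F46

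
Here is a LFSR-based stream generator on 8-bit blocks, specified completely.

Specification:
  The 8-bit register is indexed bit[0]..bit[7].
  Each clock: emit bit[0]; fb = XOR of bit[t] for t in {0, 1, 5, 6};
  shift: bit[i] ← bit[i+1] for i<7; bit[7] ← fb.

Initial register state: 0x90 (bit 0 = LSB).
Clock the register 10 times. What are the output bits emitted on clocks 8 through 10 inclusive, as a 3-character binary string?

reg_0 = 0x90
clock 1: out=0, reg = 0x48
clock 2: out=0, reg = 0xA4
clock 3: out=0, reg = 0xD2
clock 4: out=0, reg = 0x69
clock 5: out=1, reg = 0xB4
clock 6: out=0, reg = 0xDA
clock 7: out=0, reg = 0x6D
clock 8: out=1, reg = 0xB6
clock 9: out=0, reg = 0x5B
clock 10: out=1, reg = 0xAD

101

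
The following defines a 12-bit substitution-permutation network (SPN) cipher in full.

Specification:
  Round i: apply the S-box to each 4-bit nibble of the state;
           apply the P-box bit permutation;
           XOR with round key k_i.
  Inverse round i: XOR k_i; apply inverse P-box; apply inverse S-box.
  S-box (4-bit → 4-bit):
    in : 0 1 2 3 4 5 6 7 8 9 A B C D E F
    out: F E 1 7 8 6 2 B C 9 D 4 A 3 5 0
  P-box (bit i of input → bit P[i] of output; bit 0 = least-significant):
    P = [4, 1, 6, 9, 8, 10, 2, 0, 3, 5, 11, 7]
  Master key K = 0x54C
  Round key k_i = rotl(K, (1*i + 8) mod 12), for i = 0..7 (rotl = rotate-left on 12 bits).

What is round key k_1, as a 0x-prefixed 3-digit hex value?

K = 0x54C
k_0 = rotl(K, (1*0+8) mod 12) = rotl(K, 8) = 0xC54
k_1 = rotl(K, (1*1+8) mod 12) = rotl(K, 9) = 0x8A9

0x8A9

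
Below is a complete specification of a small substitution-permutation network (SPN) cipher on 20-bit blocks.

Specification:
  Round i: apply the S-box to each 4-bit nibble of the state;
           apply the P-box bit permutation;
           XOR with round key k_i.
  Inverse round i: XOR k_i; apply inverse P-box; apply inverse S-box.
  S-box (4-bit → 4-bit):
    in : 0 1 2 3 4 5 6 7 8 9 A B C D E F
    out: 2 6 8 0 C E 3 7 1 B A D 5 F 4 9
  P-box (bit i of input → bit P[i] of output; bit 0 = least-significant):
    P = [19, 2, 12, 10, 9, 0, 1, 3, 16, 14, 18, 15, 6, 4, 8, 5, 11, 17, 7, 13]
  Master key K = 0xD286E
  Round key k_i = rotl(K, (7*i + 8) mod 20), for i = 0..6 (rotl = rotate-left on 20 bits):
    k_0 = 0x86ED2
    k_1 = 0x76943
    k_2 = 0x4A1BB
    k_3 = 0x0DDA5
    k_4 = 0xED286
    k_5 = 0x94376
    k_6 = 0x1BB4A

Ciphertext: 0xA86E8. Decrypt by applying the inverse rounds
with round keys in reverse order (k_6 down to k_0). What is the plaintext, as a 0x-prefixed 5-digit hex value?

0x3D025

s_0 = ciphertext = 0xA86E8
s_1 = InvRound(s_0, k_6) = 0xD48EB
s_2 = InvRound(s_1, k_5) = 0xC1E90
s_3 = InvRound(s_2, k_4) = 0x60AEA
s_4 = InvRound(s_3, k_3) = 0x0C5D5
s_5 = InvRound(s_4, k_2) = 0x2F14A
s_6 = InvRound(s_5, k_1) = 0x83BAE
s_7 = InvRound(s_6, k_0) = 0x3D025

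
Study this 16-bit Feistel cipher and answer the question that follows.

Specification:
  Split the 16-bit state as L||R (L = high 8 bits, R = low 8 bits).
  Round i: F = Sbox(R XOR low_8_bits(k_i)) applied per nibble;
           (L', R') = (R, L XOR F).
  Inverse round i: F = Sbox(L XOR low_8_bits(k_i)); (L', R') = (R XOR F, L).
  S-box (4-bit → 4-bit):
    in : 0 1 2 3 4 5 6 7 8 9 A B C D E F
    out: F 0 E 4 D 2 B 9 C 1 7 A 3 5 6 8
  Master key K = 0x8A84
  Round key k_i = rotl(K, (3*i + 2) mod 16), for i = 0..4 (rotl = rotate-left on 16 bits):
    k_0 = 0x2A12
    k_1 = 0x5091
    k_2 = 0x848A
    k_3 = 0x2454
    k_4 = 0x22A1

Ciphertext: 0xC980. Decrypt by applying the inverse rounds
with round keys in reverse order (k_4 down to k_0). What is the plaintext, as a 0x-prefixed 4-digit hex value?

s_0 = ciphertext = 0xC980
s_1 = InvRound(s_0, k_4) = 0x3CC9
s_2 = InvRound(s_1, k_3) = 0x753C
s_3 = InvRound(s_2, k_2) = 0xB475
s_4 = InvRound(s_3, k_1) = 0x97B4
s_5 = InvRound(s_4, k_0) = 0x7697

0x7697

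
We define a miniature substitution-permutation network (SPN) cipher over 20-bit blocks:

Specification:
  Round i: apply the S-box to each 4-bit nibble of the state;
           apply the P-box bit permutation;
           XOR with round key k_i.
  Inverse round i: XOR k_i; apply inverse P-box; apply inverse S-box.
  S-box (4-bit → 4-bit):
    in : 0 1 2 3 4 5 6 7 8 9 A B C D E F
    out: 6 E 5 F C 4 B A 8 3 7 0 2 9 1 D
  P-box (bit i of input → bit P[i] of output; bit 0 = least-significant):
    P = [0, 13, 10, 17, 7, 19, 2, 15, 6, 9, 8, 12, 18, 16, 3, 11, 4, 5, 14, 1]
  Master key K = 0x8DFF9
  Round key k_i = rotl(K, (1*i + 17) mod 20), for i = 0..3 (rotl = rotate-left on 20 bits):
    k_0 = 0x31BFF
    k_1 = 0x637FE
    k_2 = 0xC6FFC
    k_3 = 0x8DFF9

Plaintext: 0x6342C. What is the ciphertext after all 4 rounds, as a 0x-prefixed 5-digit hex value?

0x0F409

s_0 = plaintext = 0x6342C
s_1 = Round(s_0, k_0) = 0x62241
s_2 = Round(s_1, k_1) = 0x09280
s_3 = Round(s_2, k_2) = 0x98A9C
s_4 = Round(s_3, k_3) = 0x0F409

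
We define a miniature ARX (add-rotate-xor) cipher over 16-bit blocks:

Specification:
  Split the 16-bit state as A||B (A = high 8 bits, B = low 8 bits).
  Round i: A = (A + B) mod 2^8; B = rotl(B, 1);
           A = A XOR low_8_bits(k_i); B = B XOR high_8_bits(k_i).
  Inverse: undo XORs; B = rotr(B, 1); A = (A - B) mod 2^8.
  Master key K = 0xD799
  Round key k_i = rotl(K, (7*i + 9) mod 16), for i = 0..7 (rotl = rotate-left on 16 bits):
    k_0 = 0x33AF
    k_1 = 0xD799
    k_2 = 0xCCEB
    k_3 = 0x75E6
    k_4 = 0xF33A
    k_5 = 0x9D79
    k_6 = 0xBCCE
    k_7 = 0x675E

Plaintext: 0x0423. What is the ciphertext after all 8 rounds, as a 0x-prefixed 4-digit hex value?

0x0076

s_0 = plaintext = 0x0423
s_1 = Round(s_0, k_0) = 0x8875
s_2 = Round(s_1, k_1) = 0x643D
s_3 = Round(s_2, k_2) = 0x4AB6
s_4 = Round(s_3, k_3) = 0xE618
s_5 = Round(s_4, k_4) = 0xC4C3
s_6 = Round(s_5, k_5) = 0xFE1A
s_7 = Round(s_6, k_6) = 0xD688
s_8 = Round(s_7, k_7) = 0x0076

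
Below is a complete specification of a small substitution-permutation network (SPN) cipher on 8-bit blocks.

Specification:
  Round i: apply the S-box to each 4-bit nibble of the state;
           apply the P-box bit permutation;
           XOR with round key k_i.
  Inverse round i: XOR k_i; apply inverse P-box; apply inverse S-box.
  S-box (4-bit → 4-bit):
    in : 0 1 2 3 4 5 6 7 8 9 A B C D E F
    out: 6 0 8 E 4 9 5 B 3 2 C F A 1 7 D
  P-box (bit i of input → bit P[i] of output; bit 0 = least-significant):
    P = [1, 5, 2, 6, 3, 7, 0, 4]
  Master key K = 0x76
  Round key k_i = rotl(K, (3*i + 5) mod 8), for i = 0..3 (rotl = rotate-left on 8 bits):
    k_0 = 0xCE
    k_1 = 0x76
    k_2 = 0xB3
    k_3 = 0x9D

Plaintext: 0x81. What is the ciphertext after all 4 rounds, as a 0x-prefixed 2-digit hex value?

s_0 = plaintext = 0x81
s_1 = Round(s_0, k_0) = 0x46
s_2 = Round(s_1, k_1) = 0x71
s_3 = Round(s_2, k_2) = 0x2B
s_4 = Round(s_3, k_3) = 0xEB

0xEB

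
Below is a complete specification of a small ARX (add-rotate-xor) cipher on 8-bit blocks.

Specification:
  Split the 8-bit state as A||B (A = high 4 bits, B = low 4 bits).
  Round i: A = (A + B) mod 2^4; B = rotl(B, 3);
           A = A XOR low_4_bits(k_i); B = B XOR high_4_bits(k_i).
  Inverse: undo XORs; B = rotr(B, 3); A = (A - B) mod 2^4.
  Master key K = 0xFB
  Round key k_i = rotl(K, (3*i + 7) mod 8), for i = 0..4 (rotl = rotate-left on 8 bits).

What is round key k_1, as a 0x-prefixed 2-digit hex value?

K = 0xFB
k_0 = rotl(K, (3*0+7) mod 8) = rotl(K, 7) = 0xFD
k_1 = rotl(K, (3*1+7) mod 8) = rotl(K, 2) = 0xEF

0xEF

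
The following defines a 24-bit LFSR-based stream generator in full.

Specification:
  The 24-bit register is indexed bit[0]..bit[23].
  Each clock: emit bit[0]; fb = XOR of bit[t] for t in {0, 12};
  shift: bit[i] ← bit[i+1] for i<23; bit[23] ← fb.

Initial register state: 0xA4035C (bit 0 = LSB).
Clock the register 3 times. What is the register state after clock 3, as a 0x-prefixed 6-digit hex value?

0x94806B

reg_0 = 0xA4035C
clock 1: out=0, reg = 0x5201AE
clock 2: out=0, reg = 0x2900D7
clock 3: out=1, reg = 0x94806B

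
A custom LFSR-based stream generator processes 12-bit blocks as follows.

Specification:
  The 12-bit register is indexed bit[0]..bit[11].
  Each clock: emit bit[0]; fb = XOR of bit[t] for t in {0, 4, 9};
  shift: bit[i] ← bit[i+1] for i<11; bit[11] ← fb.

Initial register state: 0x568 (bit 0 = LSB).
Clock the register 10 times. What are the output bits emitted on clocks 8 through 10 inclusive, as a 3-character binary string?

reg_0 = 0x568
clock 1: out=0, reg = 0x2B4
clock 2: out=0, reg = 0x15A
clock 3: out=0, reg = 0x8AD
clock 4: out=1, reg = 0xC56
clock 5: out=0, reg = 0xE2B
clock 6: out=1, reg = 0x715
clock 7: out=1, reg = 0xB8A
clock 8: out=0, reg = 0xDC5
clock 9: out=1, reg = 0xEE2
clock 10: out=0, reg = 0xF71

010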